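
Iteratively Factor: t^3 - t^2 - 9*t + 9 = (t - 3)*(t^2 + 2*t - 3) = (t - 3)*(t - 1)*(t + 3)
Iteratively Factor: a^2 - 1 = (a - 1)*(a + 1)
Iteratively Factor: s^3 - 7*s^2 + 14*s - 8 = (s - 1)*(s^2 - 6*s + 8) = (s - 4)*(s - 1)*(s - 2)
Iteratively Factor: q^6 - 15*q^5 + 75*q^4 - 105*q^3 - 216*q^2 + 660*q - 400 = (q - 5)*(q^5 - 10*q^4 + 25*q^3 + 20*q^2 - 116*q + 80) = (q - 5)^2*(q^4 - 5*q^3 + 20*q - 16) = (q - 5)^2*(q - 2)*(q^3 - 3*q^2 - 6*q + 8) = (q - 5)^2*(q - 4)*(q - 2)*(q^2 + q - 2) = (q - 5)^2*(q - 4)*(q - 2)*(q - 1)*(q + 2)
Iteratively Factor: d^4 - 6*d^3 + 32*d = (d + 2)*(d^3 - 8*d^2 + 16*d) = (d - 4)*(d + 2)*(d^2 - 4*d) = (d - 4)^2*(d + 2)*(d)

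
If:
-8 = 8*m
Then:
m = -1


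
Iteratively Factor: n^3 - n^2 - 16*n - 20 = (n + 2)*(n^2 - 3*n - 10) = (n - 5)*(n + 2)*(n + 2)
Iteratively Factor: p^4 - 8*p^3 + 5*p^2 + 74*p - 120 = (p - 4)*(p^3 - 4*p^2 - 11*p + 30) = (p - 4)*(p - 2)*(p^2 - 2*p - 15) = (p - 4)*(p - 2)*(p + 3)*(p - 5)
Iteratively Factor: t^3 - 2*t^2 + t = (t - 1)*(t^2 - t) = t*(t - 1)*(t - 1)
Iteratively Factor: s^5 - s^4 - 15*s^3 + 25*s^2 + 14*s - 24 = (s - 2)*(s^4 + s^3 - 13*s^2 - s + 12) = (s - 2)*(s - 1)*(s^3 + 2*s^2 - 11*s - 12) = (s - 2)*(s - 1)*(s + 4)*(s^2 - 2*s - 3) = (s - 3)*(s - 2)*(s - 1)*(s + 4)*(s + 1)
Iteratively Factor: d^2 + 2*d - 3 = (d + 3)*(d - 1)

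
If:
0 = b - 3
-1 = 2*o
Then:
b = 3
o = -1/2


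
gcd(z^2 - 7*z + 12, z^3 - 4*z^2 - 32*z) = 1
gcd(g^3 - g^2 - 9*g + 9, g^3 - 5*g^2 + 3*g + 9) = g - 3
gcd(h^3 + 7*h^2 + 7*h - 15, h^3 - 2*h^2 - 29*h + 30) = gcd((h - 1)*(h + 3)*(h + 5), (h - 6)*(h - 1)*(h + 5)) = h^2 + 4*h - 5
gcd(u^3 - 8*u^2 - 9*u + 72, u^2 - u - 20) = 1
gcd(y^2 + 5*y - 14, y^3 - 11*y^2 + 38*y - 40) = y - 2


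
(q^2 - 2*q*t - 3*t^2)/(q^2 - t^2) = (q - 3*t)/(q - t)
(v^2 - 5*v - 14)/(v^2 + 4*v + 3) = (v^2 - 5*v - 14)/(v^2 + 4*v + 3)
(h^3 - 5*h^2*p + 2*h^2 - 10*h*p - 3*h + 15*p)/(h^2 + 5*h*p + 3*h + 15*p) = (h^2 - 5*h*p - h + 5*p)/(h + 5*p)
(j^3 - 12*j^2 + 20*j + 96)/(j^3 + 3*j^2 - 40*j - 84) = (j - 8)/(j + 7)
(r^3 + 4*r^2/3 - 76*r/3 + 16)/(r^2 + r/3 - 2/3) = (r^2 + 2*r - 24)/(r + 1)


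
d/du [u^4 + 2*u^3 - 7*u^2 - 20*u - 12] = 4*u^3 + 6*u^2 - 14*u - 20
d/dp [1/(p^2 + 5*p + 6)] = (-2*p - 5)/(p^2 + 5*p + 6)^2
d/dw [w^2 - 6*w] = 2*w - 6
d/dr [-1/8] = 0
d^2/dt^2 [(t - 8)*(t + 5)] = 2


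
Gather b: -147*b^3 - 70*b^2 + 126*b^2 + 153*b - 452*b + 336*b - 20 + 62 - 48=-147*b^3 + 56*b^2 + 37*b - 6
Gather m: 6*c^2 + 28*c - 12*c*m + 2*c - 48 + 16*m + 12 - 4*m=6*c^2 + 30*c + m*(12 - 12*c) - 36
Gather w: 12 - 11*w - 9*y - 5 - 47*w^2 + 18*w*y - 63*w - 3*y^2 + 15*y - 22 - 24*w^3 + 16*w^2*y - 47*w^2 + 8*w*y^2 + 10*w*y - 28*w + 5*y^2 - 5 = -24*w^3 + w^2*(16*y - 94) + w*(8*y^2 + 28*y - 102) + 2*y^2 + 6*y - 20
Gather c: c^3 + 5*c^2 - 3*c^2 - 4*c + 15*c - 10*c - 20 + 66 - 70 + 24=c^3 + 2*c^2 + c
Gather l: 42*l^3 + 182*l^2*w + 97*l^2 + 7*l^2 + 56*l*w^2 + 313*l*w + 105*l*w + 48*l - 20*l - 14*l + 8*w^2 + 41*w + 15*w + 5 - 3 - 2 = 42*l^3 + l^2*(182*w + 104) + l*(56*w^2 + 418*w + 14) + 8*w^2 + 56*w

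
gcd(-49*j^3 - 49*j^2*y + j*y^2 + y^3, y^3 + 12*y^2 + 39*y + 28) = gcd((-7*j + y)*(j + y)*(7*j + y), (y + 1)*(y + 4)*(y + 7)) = 1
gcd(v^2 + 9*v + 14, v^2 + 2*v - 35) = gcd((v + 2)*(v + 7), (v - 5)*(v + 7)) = v + 7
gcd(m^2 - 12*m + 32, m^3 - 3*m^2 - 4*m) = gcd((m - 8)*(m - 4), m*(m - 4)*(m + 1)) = m - 4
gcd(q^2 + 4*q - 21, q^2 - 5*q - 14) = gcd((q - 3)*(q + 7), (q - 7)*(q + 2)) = 1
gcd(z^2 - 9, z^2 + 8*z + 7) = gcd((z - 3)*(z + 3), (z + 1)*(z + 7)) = 1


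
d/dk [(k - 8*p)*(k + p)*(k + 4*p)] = 3*k^2 - 6*k*p - 36*p^2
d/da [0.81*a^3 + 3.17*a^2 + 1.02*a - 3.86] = 2.43*a^2 + 6.34*a + 1.02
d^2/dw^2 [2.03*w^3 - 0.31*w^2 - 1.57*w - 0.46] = 12.18*w - 0.62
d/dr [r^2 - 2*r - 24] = 2*r - 2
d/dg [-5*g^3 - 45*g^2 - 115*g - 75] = -15*g^2 - 90*g - 115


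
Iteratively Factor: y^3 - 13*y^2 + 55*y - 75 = (y - 3)*(y^2 - 10*y + 25) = (y - 5)*(y - 3)*(y - 5)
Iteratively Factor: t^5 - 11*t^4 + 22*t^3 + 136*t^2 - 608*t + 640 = (t - 4)*(t^4 - 7*t^3 - 6*t^2 + 112*t - 160) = (t - 4)*(t + 4)*(t^3 - 11*t^2 + 38*t - 40) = (t - 4)^2*(t + 4)*(t^2 - 7*t + 10) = (t - 4)^2*(t - 2)*(t + 4)*(t - 5)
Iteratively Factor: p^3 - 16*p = (p - 4)*(p^2 + 4*p) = p*(p - 4)*(p + 4)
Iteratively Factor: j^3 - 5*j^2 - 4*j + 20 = (j + 2)*(j^2 - 7*j + 10) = (j - 5)*(j + 2)*(j - 2)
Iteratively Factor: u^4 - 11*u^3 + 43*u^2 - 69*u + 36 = (u - 3)*(u^3 - 8*u^2 + 19*u - 12) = (u - 4)*(u - 3)*(u^2 - 4*u + 3) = (u - 4)*(u - 3)^2*(u - 1)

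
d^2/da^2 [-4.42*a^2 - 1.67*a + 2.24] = -8.84000000000000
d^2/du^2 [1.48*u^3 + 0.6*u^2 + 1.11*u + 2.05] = 8.88*u + 1.2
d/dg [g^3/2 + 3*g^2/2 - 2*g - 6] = 3*g^2/2 + 3*g - 2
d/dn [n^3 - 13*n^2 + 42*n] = 3*n^2 - 26*n + 42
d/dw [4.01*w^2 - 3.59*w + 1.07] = 8.02*w - 3.59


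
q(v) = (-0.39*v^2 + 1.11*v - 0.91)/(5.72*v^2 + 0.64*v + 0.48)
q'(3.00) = -0.01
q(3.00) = -0.02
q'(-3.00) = -0.04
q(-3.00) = -0.15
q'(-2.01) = -0.09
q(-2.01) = -0.21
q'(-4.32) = -0.02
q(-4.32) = -0.12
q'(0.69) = 0.37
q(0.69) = -0.09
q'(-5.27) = -0.01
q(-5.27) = -0.11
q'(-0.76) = -0.95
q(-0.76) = -0.60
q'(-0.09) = 0.72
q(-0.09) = -2.16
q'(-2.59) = -0.05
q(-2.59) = -0.17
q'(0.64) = 0.46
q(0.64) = -0.11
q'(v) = (1.11 - 0.78*v)/(5.72*v^2 + 0.64*v + 0.48) + (-11.44*v - 0.64)*(-0.39*v^2 + 1.11*v - 0.91)/(5.72*v^2 + 0.64*v + 0.48)^2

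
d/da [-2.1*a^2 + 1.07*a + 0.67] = 1.07 - 4.2*a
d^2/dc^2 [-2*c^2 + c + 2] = -4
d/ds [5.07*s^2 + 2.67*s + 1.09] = 10.14*s + 2.67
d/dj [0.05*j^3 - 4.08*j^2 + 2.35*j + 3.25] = 0.15*j^2 - 8.16*j + 2.35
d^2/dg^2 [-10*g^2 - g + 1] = -20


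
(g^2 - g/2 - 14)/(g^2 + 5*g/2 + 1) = (2*g^2 - g - 28)/(2*g^2 + 5*g + 2)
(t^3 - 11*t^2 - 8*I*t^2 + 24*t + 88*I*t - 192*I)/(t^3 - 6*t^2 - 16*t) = (t^2 - t*(3 + 8*I) + 24*I)/(t*(t + 2))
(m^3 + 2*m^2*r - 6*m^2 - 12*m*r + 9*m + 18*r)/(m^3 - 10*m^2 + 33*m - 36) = (m + 2*r)/(m - 4)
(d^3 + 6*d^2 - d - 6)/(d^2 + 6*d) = d - 1/d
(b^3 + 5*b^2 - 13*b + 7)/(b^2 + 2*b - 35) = (b^2 - 2*b + 1)/(b - 5)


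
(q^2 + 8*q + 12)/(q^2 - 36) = (q + 2)/(q - 6)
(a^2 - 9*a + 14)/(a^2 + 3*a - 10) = (a - 7)/(a + 5)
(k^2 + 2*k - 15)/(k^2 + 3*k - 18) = (k + 5)/(k + 6)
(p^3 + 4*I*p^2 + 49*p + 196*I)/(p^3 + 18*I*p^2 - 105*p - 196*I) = (p - 7*I)/(p + 7*I)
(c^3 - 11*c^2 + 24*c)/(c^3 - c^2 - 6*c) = (c - 8)/(c + 2)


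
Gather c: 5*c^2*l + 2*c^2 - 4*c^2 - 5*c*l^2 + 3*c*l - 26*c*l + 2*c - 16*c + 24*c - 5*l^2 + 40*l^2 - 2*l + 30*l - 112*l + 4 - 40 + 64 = c^2*(5*l - 2) + c*(-5*l^2 - 23*l + 10) + 35*l^2 - 84*l + 28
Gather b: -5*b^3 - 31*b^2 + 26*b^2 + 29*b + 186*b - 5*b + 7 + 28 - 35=-5*b^3 - 5*b^2 + 210*b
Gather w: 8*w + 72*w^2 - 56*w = 72*w^2 - 48*w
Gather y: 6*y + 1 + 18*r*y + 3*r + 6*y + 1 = 3*r + y*(18*r + 12) + 2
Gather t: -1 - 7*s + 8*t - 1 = -7*s + 8*t - 2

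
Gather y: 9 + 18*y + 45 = 18*y + 54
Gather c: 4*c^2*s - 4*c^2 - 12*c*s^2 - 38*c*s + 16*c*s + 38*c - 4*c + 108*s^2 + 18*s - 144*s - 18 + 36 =c^2*(4*s - 4) + c*(-12*s^2 - 22*s + 34) + 108*s^2 - 126*s + 18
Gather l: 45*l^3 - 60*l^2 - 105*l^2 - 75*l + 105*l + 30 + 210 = 45*l^3 - 165*l^2 + 30*l + 240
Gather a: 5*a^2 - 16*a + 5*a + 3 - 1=5*a^2 - 11*a + 2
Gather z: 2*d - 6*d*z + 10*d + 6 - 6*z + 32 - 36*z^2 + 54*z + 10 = 12*d - 36*z^2 + z*(48 - 6*d) + 48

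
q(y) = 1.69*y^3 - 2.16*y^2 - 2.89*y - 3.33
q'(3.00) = 29.78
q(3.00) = 14.19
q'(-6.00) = 205.55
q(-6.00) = -428.79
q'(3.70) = 50.53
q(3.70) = 42.01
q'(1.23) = -0.53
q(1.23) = -7.01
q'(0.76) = -3.24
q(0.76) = -6.03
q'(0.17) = -3.48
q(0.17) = -3.88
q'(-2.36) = 35.54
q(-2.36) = -30.75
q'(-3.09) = 58.87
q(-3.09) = -64.88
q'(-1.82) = 21.77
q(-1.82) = -15.41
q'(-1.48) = 14.61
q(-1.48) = -9.26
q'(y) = 5.07*y^2 - 4.32*y - 2.89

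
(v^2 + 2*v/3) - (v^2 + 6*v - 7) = 7 - 16*v/3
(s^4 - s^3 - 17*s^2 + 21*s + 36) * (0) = 0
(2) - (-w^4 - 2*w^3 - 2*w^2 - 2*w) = w^4 + 2*w^3 + 2*w^2 + 2*w + 2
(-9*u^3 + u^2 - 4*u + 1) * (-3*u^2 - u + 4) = 27*u^5 + 6*u^4 - 25*u^3 + 5*u^2 - 17*u + 4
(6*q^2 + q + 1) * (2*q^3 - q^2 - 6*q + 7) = 12*q^5 - 4*q^4 - 35*q^3 + 35*q^2 + q + 7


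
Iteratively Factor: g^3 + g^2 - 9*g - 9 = (g + 3)*(g^2 - 2*g - 3) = (g + 1)*(g + 3)*(g - 3)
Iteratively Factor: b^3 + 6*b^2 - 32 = (b + 4)*(b^2 + 2*b - 8) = (b + 4)^2*(b - 2)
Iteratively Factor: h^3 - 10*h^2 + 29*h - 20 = (h - 5)*(h^2 - 5*h + 4) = (h - 5)*(h - 4)*(h - 1)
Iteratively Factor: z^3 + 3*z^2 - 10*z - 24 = (z - 3)*(z^2 + 6*z + 8) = (z - 3)*(z + 4)*(z + 2)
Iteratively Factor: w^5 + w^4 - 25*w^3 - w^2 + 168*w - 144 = (w + 4)*(w^4 - 3*w^3 - 13*w^2 + 51*w - 36) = (w - 3)*(w + 4)*(w^3 - 13*w + 12) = (w - 3)^2*(w + 4)*(w^2 + 3*w - 4) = (w - 3)^2*(w + 4)^2*(w - 1)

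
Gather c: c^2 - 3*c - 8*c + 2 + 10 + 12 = c^2 - 11*c + 24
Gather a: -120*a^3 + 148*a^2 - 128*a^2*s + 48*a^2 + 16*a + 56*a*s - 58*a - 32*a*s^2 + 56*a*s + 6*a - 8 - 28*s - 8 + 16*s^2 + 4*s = -120*a^3 + a^2*(196 - 128*s) + a*(-32*s^2 + 112*s - 36) + 16*s^2 - 24*s - 16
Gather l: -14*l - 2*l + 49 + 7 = 56 - 16*l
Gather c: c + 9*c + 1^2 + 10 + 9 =10*c + 20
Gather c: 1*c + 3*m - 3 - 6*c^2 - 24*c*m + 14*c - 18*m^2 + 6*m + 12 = -6*c^2 + c*(15 - 24*m) - 18*m^2 + 9*m + 9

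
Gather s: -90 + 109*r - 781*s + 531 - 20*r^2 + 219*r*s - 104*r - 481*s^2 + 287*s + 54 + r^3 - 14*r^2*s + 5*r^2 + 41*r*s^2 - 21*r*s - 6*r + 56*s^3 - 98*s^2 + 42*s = r^3 - 15*r^2 - r + 56*s^3 + s^2*(41*r - 579) + s*(-14*r^2 + 198*r - 452) + 495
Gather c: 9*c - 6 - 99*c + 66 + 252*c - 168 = 162*c - 108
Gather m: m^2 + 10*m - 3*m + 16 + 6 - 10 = m^2 + 7*m + 12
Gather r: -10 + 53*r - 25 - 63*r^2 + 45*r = -63*r^2 + 98*r - 35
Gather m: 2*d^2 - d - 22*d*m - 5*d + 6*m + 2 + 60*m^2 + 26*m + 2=2*d^2 - 6*d + 60*m^2 + m*(32 - 22*d) + 4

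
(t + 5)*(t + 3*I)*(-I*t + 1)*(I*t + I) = t^4 + 6*t^3 + 4*I*t^3 + 2*t^2 + 24*I*t^2 - 18*t + 20*I*t - 15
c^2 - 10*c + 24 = (c - 6)*(c - 4)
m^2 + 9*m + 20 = (m + 4)*(m + 5)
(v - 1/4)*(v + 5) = v^2 + 19*v/4 - 5/4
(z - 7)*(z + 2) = z^2 - 5*z - 14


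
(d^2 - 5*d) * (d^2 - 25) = d^4 - 5*d^3 - 25*d^2 + 125*d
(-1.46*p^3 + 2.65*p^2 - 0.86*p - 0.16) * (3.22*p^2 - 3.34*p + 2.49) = -4.7012*p^5 + 13.4094*p^4 - 15.2556*p^3 + 8.9557*p^2 - 1.607*p - 0.3984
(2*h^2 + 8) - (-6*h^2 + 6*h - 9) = 8*h^2 - 6*h + 17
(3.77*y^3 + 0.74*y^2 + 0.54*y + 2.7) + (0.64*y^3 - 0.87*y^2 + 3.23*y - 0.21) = 4.41*y^3 - 0.13*y^2 + 3.77*y + 2.49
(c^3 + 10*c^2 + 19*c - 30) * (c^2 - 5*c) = c^5 + 5*c^4 - 31*c^3 - 125*c^2 + 150*c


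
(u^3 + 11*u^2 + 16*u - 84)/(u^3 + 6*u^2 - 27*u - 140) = (u^2 + 4*u - 12)/(u^2 - u - 20)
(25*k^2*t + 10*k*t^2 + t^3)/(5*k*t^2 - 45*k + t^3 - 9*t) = t*(5*k + t)/(t^2 - 9)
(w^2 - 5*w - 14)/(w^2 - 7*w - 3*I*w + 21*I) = (w + 2)/(w - 3*I)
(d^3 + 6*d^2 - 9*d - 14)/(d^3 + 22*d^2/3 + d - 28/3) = 3*(d^2 - d - 2)/(3*d^2 + d - 4)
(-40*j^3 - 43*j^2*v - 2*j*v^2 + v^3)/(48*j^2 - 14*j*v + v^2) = (5*j^2 + 6*j*v + v^2)/(-6*j + v)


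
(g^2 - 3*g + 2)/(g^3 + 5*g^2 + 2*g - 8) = (g - 2)/(g^2 + 6*g + 8)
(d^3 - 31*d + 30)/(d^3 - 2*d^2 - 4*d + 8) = (d^3 - 31*d + 30)/(d^3 - 2*d^2 - 4*d + 8)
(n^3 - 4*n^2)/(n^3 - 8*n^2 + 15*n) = n*(n - 4)/(n^2 - 8*n + 15)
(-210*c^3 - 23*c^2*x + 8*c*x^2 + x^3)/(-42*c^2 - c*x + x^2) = (-35*c^2 + 2*c*x + x^2)/(-7*c + x)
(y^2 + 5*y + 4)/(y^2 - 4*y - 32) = (y + 1)/(y - 8)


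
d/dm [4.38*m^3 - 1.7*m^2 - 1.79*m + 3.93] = 13.14*m^2 - 3.4*m - 1.79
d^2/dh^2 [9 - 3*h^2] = -6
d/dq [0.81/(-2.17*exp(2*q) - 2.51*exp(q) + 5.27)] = (3.5154*exp(q) + 2.0331)*exp(q)/(2.17*exp(2*q) + 2.51*exp(q) - 5.27)^2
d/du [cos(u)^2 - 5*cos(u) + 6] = (5 - 2*cos(u))*sin(u)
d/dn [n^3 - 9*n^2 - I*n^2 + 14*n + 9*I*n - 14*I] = 3*n^2 - 18*n - 2*I*n + 14 + 9*I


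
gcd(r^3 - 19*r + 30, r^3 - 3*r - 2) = r - 2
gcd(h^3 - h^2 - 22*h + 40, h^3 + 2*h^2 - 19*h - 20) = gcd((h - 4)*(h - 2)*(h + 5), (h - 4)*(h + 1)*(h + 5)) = h^2 + h - 20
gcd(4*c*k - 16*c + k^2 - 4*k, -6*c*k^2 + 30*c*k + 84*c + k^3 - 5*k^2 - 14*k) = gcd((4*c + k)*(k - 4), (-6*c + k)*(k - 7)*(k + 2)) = 1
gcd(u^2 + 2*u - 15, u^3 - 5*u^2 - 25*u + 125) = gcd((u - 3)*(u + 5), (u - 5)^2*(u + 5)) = u + 5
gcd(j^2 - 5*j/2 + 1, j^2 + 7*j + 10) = 1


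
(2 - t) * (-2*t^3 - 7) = 2*t^4 - 4*t^3 + 7*t - 14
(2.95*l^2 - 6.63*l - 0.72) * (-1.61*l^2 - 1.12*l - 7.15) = -4.7495*l^4 + 7.3703*l^3 - 12.5077*l^2 + 48.2109*l + 5.148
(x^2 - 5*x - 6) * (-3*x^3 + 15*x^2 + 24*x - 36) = -3*x^5 + 30*x^4 - 33*x^3 - 246*x^2 + 36*x + 216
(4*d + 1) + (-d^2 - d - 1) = -d^2 + 3*d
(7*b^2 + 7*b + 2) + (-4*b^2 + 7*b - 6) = 3*b^2 + 14*b - 4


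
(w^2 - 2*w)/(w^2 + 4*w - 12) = w/(w + 6)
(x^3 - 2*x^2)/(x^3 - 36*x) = x*(x - 2)/(x^2 - 36)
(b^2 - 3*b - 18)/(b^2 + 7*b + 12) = (b - 6)/(b + 4)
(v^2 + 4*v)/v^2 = (v + 4)/v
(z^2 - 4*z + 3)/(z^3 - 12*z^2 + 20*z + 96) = (z^2 - 4*z + 3)/(z^3 - 12*z^2 + 20*z + 96)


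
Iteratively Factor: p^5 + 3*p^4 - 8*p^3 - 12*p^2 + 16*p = (p - 1)*(p^4 + 4*p^3 - 4*p^2 - 16*p) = p*(p - 1)*(p^3 + 4*p^2 - 4*p - 16) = p*(p - 1)*(p + 4)*(p^2 - 4) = p*(p - 1)*(p + 2)*(p + 4)*(p - 2)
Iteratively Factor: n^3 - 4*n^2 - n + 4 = (n - 1)*(n^2 - 3*n - 4) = (n - 4)*(n - 1)*(n + 1)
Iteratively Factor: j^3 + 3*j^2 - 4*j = (j + 4)*(j^2 - j) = (j - 1)*(j + 4)*(j)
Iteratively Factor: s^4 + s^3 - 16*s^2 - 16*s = (s + 1)*(s^3 - 16*s) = (s + 1)*(s + 4)*(s^2 - 4*s) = s*(s + 1)*(s + 4)*(s - 4)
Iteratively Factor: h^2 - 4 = (h - 2)*(h + 2)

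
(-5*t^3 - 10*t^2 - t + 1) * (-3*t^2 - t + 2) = 15*t^5 + 35*t^4 + 3*t^3 - 22*t^2 - 3*t + 2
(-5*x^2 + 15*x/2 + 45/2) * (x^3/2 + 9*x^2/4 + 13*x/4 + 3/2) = -5*x^5/2 - 15*x^4/2 + 95*x^3/8 + 135*x^2/2 + 675*x/8 + 135/4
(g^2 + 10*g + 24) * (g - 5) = g^3 + 5*g^2 - 26*g - 120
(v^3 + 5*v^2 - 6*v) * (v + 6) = v^4 + 11*v^3 + 24*v^2 - 36*v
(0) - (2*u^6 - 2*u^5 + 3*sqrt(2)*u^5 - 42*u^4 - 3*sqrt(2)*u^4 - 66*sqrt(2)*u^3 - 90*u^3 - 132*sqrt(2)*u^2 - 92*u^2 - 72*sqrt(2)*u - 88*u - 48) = -2*u^6 - 3*sqrt(2)*u^5 + 2*u^5 + 3*sqrt(2)*u^4 + 42*u^4 + 90*u^3 + 66*sqrt(2)*u^3 + 92*u^2 + 132*sqrt(2)*u^2 + 88*u + 72*sqrt(2)*u + 48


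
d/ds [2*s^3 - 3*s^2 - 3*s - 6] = 6*s^2 - 6*s - 3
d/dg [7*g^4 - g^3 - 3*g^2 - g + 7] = 28*g^3 - 3*g^2 - 6*g - 1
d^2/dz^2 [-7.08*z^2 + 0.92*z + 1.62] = -14.1600000000000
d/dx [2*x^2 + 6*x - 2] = 4*x + 6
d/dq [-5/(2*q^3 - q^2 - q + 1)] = 5*(6*q^2 - 2*q - 1)/(2*q^3 - q^2 - q + 1)^2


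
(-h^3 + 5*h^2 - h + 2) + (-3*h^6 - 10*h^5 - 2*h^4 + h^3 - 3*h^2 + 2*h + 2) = -3*h^6 - 10*h^5 - 2*h^4 + 2*h^2 + h + 4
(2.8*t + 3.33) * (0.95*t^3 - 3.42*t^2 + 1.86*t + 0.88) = 2.66*t^4 - 6.4125*t^3 - 6.1806*t^2 + 8.6578*t + 2.9304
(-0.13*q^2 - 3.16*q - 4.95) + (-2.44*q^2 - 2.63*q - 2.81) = -2.57*q^2 - 5.79*q - 7.76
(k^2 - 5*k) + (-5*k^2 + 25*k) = -4*k^2 + 20*k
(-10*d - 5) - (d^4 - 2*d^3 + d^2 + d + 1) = -d^4 + 2*d^3 - d^2 - 11*d - 6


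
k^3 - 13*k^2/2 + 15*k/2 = k*(k - 5)*(k - 3/2)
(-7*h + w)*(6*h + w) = -42*h^2 - h*w + w^2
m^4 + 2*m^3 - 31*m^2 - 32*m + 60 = (m - 5)*(m - 1)*(m + 2)*(m + 6)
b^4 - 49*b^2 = b^2*(b - 7)*(b + 7)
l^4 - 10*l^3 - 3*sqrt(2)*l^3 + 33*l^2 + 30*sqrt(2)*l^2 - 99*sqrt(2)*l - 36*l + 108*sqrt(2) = (l - 4)*(l - 3)^2*(l - 3*sqrt(2))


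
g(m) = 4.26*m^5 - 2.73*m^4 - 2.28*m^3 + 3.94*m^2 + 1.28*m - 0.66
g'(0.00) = 1.28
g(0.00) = -0.66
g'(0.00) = 1.28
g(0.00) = -0.66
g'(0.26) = 2.77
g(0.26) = -0.11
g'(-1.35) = 75.79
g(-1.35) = -17.77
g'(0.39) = 3.16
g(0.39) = 0.28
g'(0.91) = 9.16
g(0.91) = 2.84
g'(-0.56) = -1.27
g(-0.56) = -0.24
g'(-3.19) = 2466.70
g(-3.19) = -1580.56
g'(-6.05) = 30657.95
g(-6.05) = -37545.99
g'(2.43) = 566.03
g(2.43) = 258.76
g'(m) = 21.3*m^4 - 10.92*m^3 - 6.84*m^2 + 7.88*m + 1.28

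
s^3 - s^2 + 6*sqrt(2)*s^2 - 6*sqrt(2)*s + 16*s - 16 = (s - 1)*(s + 2*sqrt(2))*(s + 4*sqrt(2))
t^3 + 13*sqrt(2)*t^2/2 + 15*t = t*(t + 3*sqrt(2)/2)*(t + 5*sqrt(2))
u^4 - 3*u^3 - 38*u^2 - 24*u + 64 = (u - 8)*(u - 1)*(u + 2)*(u + 4)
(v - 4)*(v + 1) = v^2 - 3*v - 4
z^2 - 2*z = z*(z - 2)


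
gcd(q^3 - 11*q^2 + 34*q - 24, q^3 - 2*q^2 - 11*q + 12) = q^2 - 5*q + 4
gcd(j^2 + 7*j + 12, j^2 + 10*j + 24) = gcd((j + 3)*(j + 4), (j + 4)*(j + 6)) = j + 4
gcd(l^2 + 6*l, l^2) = l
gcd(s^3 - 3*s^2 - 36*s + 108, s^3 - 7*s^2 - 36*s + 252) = s^2 - 36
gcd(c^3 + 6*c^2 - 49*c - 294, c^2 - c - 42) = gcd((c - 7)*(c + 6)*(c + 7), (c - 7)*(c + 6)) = c^2 - c - 42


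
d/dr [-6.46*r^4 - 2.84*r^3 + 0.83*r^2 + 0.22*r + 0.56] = -25.84*r^3 - 8.52*r^2 + 1.66*r + 0.22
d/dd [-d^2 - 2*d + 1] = -2*d - 2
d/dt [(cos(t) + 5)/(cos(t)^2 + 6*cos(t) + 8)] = (cos(t)^2 + 10*cos(t) + 22)*sin(t)/(cos(t)^2 + 6*cos(t) + 8)^2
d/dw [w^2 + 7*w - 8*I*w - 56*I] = 2*w + 7 - 8*I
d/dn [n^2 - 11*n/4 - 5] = 2*n - 11/4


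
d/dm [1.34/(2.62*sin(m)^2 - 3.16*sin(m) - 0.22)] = (4.2344 - 7.0216*sin(m))*cos(m)/(-2.62*sin(m)^2 + 3.16*sin(m) + 0.22)^2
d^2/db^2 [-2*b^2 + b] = -4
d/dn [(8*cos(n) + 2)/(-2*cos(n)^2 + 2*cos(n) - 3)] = 4*(6*sin(n) - sin(2*n) - sin(3*n))/(2*cos(n) - cos(2*n) - 4)^2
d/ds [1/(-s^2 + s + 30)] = (2*s - 1)/(-s^2 + s + 30)^2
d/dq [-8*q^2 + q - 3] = 1 - 16*q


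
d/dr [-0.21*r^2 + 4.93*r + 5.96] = 4.93 - 0.42*r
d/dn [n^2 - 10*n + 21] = 2*n - 10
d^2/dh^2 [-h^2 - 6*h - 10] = -2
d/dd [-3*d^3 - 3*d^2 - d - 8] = -9*d^2 - 6*d - 1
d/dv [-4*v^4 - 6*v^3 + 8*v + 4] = -16*v^3 - 18*v^2 + 8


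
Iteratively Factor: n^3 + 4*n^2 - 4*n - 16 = (n + 2)*(n^2 + 2*n - 8) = (n - 2)*(n + 2)*(n + 4)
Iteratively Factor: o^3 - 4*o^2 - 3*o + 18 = (o + 2)*(o^2 - 6*o + 9) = (o - 3)*(o + 2)*(o - 3)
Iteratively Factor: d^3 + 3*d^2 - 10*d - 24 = (d - 3)*(d^2 + 6*d + 8) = (d - 3)*(d + 2)*(d + 4)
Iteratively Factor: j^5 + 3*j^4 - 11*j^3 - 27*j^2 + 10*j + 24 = (j + 1)*(j^4 + 2*j^3 - 13*j^2 - 14*j + 24) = (j + 1)*(j + 2)*(j^3 - 13*j + 12) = (j - 3)*(j + 1)*(j + 2)*(j^2 + 3*j - 4) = (j - 3)*(j + 1)*(j + 2)*(j + 4)*(j - 1)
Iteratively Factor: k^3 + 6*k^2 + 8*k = (k + 4)*(k^2 + 2*k) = (k + 2)*(k + 4)*(k)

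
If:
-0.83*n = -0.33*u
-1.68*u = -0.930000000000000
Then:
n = 0.22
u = 0.55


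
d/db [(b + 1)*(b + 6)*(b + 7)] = 3*b^2 + 28*b + 55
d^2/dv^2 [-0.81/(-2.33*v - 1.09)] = 8.794818/(2.33*v + 1.09)^3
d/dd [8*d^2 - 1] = 16*d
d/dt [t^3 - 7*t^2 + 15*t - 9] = 3*t^2 - 14*t + 15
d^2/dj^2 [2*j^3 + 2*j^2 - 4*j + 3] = 12*j + 4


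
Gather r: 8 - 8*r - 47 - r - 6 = -9*r - 45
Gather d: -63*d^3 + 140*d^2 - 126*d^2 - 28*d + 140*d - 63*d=-63*d^3 + 14*d^2 + 49*d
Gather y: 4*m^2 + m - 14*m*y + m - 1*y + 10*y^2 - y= 4*m^2 + 2*m + 10*y^2 + y*(-14*m - 2)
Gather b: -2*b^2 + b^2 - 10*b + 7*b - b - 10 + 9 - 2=-b^2 - 4*b - 3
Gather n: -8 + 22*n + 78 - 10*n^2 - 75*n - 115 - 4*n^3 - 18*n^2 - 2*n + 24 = -4*n^3 - 28*n^2 - 55*n - 21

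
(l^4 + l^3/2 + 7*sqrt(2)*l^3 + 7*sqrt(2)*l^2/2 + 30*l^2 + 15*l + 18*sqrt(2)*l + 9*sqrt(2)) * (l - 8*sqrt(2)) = l^5 - sqrt(2)*l^4 + l^4/2 - 82*l^3 - sqrt(2)*l^3/2 - 222*sqrt(2)*l^2 - 41*l^2 - 288*l - 111*sqrt(2)*l - 144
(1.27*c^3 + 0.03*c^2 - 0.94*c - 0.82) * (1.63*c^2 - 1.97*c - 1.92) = 2.0701*c^5 - 2.453*c^4 - 4.0297*c^3 + 0.4576*c^2 + 3.4202*c + 1.5744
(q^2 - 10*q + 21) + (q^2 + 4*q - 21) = 2*q^2 - 6*q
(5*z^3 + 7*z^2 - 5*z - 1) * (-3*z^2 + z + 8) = -15*z^5 - 16*z^4 + 62*z^3 + 54*z^2 - 41*z - 8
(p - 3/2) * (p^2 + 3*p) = p^3 + 3*p^2/2 - 9*p/2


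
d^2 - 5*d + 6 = (d - 3)*(d - 2)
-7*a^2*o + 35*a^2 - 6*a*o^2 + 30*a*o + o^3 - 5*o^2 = (-7*a + o)*(a + o)*(o - 5)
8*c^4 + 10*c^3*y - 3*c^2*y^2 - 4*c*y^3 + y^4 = (-4*c + y)*(-2*c + y)*(c + y)^2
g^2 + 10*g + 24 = (g + 4)*(g + 6)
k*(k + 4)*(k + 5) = k^3 + 9*k^2 + 20*k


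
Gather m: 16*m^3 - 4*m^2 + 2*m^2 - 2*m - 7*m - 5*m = 16*m^3 - 2*m^2 - 14*m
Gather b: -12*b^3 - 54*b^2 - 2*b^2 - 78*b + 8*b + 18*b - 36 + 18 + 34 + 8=-12*b^3 - 56*b^2 - 52*b + 24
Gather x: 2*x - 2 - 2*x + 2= 0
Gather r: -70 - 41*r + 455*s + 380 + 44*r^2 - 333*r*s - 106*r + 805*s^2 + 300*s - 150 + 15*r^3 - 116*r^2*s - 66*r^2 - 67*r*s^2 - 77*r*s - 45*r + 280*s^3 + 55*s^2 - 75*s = 15*r^3 + r^2*(-116*s - 22) + r*(-67*s^2 - 410*s - 192) + 280*s^3 + 860*s^2 + 680*s + 160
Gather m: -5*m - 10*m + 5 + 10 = 15 - 15*m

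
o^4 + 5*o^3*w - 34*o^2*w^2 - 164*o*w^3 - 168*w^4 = (o - 6*w)*(o + 2*w)^2*(o + 7*w)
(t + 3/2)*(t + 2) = t^2 + 7*t/2 + 3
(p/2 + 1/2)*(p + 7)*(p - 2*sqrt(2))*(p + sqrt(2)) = p^4/2 - sqrt(2)*p^3/2 + 4*p^3 - 4*sqrt(2)*p^2 + 3*p^2/2 - 16*p - 7*sqrt(2)*p/2 - 14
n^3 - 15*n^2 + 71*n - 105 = (n - 7)*(n - 5)*(n - 3)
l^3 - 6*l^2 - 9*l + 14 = (l - 7)*(l - 1)*(l + 2)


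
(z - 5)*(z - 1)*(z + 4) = z^3 - 2*z^2 - 19*z + 20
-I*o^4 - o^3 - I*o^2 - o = o*(o - I)^2*(-I*o + 1)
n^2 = n^2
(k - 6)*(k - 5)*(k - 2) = k^3 - 13*k^2 + 52*k - 60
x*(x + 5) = x^2 + 5*x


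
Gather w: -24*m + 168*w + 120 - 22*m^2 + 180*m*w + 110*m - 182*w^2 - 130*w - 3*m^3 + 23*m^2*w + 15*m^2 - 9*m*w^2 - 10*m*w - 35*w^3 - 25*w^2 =-3*m^3 - 7*m^2 + 86*m - 35*w^3 + w^2*(-9*m - 207) + w*(23*m^2 + 170*m + 38) + 120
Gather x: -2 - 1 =-3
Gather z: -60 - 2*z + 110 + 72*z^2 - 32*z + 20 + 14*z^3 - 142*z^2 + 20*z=14*z^3 - 70*z^2 - 14*z + 70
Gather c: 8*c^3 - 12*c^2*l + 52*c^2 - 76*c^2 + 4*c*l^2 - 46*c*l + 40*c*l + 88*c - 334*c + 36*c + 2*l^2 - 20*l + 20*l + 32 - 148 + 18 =8*c^3 + c^2*(-12*l - 24) + c*(4*l^2 - 6*l - 210) + 2*l^2 - 98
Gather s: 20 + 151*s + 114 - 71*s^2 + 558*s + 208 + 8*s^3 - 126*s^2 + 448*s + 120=8*s^3 - 197*s^2 + 1157*s + 462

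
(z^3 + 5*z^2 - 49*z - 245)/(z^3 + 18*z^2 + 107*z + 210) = (z - 7)/(z + 6)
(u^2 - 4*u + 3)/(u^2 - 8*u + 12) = (u^2 - 4*u + 3)/(u^2 - 8*u + 12)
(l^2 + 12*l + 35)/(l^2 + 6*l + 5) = (l + 7)/(l + 1)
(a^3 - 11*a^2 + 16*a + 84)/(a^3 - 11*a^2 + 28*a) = (a^2 - 4*a - 12)/(a*(a - 4))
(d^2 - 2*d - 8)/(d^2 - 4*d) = (d + 2)/d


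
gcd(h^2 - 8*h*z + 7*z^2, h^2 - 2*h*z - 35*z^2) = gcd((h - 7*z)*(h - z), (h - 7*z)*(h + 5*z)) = -h + 7*z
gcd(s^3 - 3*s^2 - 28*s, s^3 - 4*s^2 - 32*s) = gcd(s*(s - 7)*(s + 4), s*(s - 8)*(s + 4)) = s^2 + 4*s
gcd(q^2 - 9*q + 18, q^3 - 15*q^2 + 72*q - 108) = q^2 - 9*q + 18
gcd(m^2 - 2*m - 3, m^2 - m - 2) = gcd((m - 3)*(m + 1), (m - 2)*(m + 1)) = m + 1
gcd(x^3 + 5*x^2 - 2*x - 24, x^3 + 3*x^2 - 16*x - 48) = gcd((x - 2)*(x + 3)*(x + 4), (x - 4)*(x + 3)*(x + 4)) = x^2 + 7*x + 12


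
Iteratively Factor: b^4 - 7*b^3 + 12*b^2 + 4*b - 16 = (b - 4)*(b^3 - 3*b^2 + 4) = (b - 4)*(b - 2)*(b^2 - b - 2) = (b - 4)*(b - 2)*(b + 1)*(b - 2)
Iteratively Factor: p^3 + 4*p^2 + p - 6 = (p - 1)*(p^2 + 5*p + 6) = (p - 1)*(p + 2)*(p + 3)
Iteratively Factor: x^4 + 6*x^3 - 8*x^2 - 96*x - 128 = (x + 4)*(x^3 + 2*x^2 - 16*x - 32) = (x - 4)*(x + 4)*(x^2 + 6*x + 8) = (x - 4)*(x + 2)*(x + 4)*(x + 4)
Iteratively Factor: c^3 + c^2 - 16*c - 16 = (c - 4)*(c^2 + 5*c + 4) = (c - 4)*(c + 1)*(c + 4)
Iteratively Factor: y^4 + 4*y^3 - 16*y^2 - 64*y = (y)*(y^3 + 4*y^2 - 16*y - 64) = y*(y - 4)*(y^2 + 8*y + 16) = y*(y - 4)*(y + 4)*(y + 4)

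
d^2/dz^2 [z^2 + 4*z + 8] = 2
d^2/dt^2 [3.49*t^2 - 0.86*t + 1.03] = 6.98000000000000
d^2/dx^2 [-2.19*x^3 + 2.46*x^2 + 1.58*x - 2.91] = 4.92 - 13.14*x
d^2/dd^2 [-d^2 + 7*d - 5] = -2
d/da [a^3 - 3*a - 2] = 3*a^2 - 3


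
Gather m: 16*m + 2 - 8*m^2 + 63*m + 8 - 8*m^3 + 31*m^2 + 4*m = -8*m^3 + 23*m^2 + 83*m + 10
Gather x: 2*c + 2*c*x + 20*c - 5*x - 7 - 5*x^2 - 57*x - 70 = 22*c - 5*x^2 + x*(2*c - 62) - 77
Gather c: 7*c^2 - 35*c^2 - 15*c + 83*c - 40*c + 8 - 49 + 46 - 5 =-28*c^2 + 28*c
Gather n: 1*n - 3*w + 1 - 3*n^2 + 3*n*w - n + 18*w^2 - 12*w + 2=-3*n^2 + 3*n*w + 18*w^2 - 15*w + 3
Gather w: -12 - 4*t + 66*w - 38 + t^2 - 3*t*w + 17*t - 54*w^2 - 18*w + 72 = t^2 + 13*t - 54*w^2 + w*(48 - 3*t) + 22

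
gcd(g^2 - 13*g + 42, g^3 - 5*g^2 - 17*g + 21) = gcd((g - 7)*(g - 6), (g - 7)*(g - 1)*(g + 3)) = g - 7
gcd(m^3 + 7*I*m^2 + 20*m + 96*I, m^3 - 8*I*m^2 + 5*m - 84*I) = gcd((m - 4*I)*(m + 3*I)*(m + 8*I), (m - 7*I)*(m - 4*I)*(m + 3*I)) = m^2 - I*m + 12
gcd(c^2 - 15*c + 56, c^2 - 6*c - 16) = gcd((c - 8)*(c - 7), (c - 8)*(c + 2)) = c - 8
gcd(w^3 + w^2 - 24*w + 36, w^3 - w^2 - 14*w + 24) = w^2 - 5*w + 6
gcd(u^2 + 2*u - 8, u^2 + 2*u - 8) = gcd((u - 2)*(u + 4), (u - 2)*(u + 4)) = u^2 + 2*u - 8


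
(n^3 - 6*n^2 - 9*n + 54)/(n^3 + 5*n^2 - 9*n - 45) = (n - 6)/(n + 5)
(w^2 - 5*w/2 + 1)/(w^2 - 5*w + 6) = (w - 1/2)/(w - 3)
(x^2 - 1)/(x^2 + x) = (x - 1)/x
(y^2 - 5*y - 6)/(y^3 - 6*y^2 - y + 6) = 1/(y - 1)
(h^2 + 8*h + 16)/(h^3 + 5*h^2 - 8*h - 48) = 1/(h - 3)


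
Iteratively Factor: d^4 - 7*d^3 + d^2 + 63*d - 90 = (d - 5)*(d^3 - 2*d^2 - 9*d + 18) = (d - 5)*(d + 3)*(d^2 - 5*d + 6) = (d - 5)*(d - 3)*(d + 3)*(d - 2)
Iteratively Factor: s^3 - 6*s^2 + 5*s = (s - 5)*(s^2 - s) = s*(s - 5)*(s - 1)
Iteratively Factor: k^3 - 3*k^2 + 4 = (k + 1)*(k^2 - 4*k + 4) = (k - 2)*(k + 1)*(k - 2)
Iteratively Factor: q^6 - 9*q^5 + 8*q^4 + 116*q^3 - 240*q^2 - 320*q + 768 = (q + 3)*(q^5 - 12*q^4 + 44*q^3 - 16*q^2 - 192*q + 256) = (q + 2)*(q + 3)*(q^4 - 14*q^3 + 72*q^2 - 160*q + 128) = (q - 4)*(q + 2)*(q + 3)*(q^3 - 10*q^2 + 32*q - 32) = (q - 4)^2*(q + 2)*(q + 3)*(q^2 - 6*q + 8) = (q - 4)^2*(q - 2)*(q + 2)*(q + 3)*(q - 4)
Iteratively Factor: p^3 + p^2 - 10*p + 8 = (p - 2)*(p^2 + 3*p - 4) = (p - 2)*(p - 1)*(p + 4)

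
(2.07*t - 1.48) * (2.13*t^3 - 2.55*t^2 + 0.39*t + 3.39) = 4.4091*t^4 - 8.4309*t^3 + 4.5813*t^2 + 6.4401*t - 5.0172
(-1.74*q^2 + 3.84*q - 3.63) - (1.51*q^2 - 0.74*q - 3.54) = -3.25*q^2 + 4.58*q - 0.0899999999999999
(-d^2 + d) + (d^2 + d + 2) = 2*d + 2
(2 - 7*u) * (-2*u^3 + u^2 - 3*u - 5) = 14*u^4 - 11*u^3 + 23*u^2 + 29*u - 10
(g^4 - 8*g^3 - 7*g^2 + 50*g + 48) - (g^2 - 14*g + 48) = g^4 - 8*g^3 - 8*g^2 + 64*g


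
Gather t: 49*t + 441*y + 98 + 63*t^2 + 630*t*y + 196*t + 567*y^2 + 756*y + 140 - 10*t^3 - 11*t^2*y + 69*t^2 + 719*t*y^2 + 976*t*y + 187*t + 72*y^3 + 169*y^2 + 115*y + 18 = -10*t^3 + t^2*(132 - 11*y) + t*(719*y^2 + 1606*y + 432) + 72*y^3 + 736*y^2 + 1312*y + 256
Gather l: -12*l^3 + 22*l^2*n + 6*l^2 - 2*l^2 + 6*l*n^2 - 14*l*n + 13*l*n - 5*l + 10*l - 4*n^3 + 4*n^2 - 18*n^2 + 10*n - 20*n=-12*l^3 + l^2*(22*n + 4) + l*(6*n^2 - n + 5) - 4*n^3 - 14*n^2 - 10*n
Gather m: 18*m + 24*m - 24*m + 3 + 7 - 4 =18*m + 6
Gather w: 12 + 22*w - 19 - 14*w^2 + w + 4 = -14*w^2 + 23*w - 3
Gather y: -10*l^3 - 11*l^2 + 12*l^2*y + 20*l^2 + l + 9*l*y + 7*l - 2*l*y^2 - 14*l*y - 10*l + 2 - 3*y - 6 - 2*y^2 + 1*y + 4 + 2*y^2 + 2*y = -10*l^3 + 9*l^2 - 2*l*y^2 - 2*l + y*(12*l^2 - 5*l)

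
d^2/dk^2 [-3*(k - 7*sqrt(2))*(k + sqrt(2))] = -6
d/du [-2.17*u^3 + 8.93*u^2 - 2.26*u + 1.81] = -6.51*u^2 + 17.86*u - 2.26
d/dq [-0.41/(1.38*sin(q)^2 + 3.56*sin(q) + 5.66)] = (1.1316*sin(q) + 1.4596)*cos(q)/(1.38*sin(q)^2 + 3.56*sin(q) + 5.66)^2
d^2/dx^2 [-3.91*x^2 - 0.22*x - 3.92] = -7.82000000000000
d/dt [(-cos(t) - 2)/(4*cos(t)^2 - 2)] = (2*sin(t)^2 - 8*cos(t) - 3)*sin(t)/(2*cos(2*t)^2)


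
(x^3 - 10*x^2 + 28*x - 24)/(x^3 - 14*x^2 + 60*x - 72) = (x - 2)/(x - 6)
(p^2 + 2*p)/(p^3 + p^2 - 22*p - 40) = p/(p^2 - p - 20)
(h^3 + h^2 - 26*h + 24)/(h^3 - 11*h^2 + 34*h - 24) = (h + 6)/(h - 6)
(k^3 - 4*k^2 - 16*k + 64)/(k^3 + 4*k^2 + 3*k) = (k^3 - 4*k^2 - 16*k + 64)/(k*(k^2 + 4*k + 3))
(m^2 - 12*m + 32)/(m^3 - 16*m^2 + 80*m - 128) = 1/(m - 4)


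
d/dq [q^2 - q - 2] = 2*q - 1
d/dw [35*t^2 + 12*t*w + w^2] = 12*t + 2*w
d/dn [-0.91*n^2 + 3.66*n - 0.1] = 3.66 - 1.82*n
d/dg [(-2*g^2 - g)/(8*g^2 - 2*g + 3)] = 3*(4*g^2 - 4*g - 1)/(64*g^4 - 32*g^3 + 52*g^2 - 12*g + 9)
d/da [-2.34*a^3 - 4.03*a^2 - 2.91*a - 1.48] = -7.02*a^2 - 8.06*a - 2.91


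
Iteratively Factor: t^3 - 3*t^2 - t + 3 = (t + 1)*(t^2 - 4*t + 3) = (t - 3)*(t + 1)*(t - 1)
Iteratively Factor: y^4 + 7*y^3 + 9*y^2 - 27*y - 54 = (y + 3)*(y^3 + 4*y^2 - 3*y - 18) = (y + 3)^2*(y^2 + y - 6) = (y - 2)*(y + 3)^2*(y + 3)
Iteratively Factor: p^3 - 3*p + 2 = (p + 2)*(p^2 - 2*p + 1) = (p - 1)*(p + 2)*(p - 1)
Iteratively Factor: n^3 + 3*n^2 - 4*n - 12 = (n + 3)*(n^2 - 4) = (n + 2)*(n + 3)*(n - 2)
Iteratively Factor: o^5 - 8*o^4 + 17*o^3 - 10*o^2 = (o - 1)*(o^4 - 7*o^3 + 10*o^2) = o*(o - 1)*(o^3 - 7*o^2 + 10*o) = o^2*(o - 1)*(o^2 - 7*o + 10) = o^2*(o - 2)*(o - 1)*(o - 5)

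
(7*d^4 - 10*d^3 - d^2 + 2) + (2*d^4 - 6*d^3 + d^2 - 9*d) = 9*d^4 - 16*d^3 - 9*d + 2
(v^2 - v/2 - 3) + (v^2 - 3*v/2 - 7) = 2*v^2 - 2*v - 10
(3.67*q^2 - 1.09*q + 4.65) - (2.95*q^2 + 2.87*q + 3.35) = 0.72*q^2 - 3.96*q + 1.3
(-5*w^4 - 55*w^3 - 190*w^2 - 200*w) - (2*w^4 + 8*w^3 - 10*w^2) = -7*w^4 - 63*w^3 - 180*w^2 - 200*w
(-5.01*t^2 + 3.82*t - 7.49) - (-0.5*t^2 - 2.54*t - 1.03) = -4.51*t^2 + 6.36*t - 6.46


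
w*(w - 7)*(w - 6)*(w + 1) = w^4 - 12*w^3 + 29*w^2 + 42*w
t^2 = t^2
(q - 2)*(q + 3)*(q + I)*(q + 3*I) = q^4 + q^3 + 4*I*q^3 - 9*q^2 + 4*I*q^2 - 3*q - 24*I*q + 18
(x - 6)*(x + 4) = x^2 - 2*x - 24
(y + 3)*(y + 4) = y^2 + 7*y + 12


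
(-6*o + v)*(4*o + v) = -24*o^2 - 2*o*v + v^2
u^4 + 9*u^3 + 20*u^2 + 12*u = u*(u + 1)*(u + 2)*(u + 6)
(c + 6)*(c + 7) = c^2 + 13*c + 42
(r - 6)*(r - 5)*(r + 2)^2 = r^4 - 7*r^3 - 10*r^2 + 76*r + 120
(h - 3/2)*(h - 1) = h^2 - 5*h/2 + 3/2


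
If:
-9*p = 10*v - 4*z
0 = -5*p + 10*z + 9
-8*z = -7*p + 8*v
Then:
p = -252/215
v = 99/215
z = -639/430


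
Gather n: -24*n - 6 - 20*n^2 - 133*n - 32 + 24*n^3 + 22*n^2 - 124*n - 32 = 24*n^3 + 2*n^2 - 281*n - 70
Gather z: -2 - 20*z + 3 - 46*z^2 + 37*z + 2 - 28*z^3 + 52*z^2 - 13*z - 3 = -28*z^3 + 6*z^2 + 4*z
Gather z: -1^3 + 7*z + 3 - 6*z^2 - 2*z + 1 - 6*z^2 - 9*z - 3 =-12*z^2 - 4*z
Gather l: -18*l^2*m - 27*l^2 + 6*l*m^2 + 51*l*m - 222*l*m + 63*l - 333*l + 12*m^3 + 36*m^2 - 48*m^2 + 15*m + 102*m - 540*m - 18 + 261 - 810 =l^2*(-18*m - 27) + l*(6*m^2 - 171*m - 270) + 12*m^3 - 12*m^2 - 423*m - 567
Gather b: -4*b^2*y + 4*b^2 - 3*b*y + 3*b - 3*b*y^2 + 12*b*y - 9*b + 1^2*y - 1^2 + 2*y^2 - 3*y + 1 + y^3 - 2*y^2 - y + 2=b^2*(4 - 4*y) + b*(-3*y^2 + 9*y - 6) + y^3 - 3*y + 2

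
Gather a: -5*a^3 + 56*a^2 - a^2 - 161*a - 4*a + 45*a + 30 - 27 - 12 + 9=-5*a^3 + 55*a^2 - 120*a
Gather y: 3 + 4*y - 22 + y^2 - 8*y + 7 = y^2 - 4*y - 12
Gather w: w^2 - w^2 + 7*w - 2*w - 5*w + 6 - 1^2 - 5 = 0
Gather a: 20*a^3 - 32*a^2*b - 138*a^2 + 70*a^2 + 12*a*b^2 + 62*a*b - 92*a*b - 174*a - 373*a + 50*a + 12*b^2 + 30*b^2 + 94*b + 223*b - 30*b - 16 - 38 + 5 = 20*a^3 + a^2*(-32*b - 68) + a*(12*b^2 - 30*b - 497) + 42*b^2 + 287*b - 49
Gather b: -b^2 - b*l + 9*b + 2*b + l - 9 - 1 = -b^2 + b*(11 - l) + l - 10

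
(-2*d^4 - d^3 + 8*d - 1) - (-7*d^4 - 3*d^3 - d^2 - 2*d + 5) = 5*d^4 + 2*d^3 + d^2 + 10*d - 6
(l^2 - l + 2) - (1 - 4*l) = l^2 + 3*l + 1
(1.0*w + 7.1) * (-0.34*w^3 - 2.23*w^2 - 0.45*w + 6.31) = -0.34*w^4 - 4.644*w^3 - 16.283*w^2 + 3.115*w + 44.801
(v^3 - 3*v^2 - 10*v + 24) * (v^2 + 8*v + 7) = v^5 + 5*v^4 - 27*v^3 - 77*v^2 + 122*v + 168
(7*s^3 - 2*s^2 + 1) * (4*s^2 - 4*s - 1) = 28*s^5 - 36*s^4 + s^3 + 6*s^2 - 4*s - 1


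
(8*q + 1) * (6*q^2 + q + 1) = 48*q^3 + 14*q^2 + 9*q + 1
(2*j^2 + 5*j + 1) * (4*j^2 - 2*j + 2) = 8*j^4 + 16*j^3 - 2*j^2 + 8*j + 2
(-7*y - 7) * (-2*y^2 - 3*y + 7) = 14*y^3 + 35*y^2 - 28*y - 49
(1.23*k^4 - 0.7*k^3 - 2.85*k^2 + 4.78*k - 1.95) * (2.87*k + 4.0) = 3.5301*k^5 + 2.911*k^4 - 10.9795*k^3 + 2.3186*k^2 + 13.5235*k - 7.8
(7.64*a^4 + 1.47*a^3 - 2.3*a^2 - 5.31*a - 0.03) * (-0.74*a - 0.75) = -5.6536*a^5 - 6.8178*a^4 + 0.5995*a^3 + 5.6544*a^2 + 4.0047*a + 0.0225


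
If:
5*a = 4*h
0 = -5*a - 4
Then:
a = -4/5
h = -1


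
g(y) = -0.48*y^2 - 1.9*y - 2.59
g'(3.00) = -4.78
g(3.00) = -12.61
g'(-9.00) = 6.74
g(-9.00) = -24.37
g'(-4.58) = 2.50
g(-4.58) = -3.96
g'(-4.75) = 2.66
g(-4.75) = -4.40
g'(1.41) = -3.25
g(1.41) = -6.22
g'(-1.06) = -0.88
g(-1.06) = -1.12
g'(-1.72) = -0.25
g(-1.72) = -0.74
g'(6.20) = -7.85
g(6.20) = -32.82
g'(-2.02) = 0.04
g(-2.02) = -0.71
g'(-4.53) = 2.45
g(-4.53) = -3.83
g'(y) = -0.96*y - 1.9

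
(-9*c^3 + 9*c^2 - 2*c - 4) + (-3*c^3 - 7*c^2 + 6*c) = -12*c^3 + 2*c^2 + 4*c - 4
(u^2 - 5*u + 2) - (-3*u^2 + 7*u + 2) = 4*u^2 - 12*u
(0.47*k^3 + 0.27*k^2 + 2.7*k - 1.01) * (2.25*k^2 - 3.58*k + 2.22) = 1.0575*k^5 - 1.0751*k^4 + 6.1518*k^3 - 11.3391*k^2 + 9.6098*k - 2.2422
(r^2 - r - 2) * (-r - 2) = -r^3 - r^2 + 4*r + 4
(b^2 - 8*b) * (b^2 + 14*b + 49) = b^4 + 6*b^3 - 63*b^2 - 392*b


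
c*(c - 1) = c^2 - c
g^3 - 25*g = g*(g - 5)*(g + 5)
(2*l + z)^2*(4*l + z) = 16*l^3 + 20*l^2*z + 8*l*z^2 + z^3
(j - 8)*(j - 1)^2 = j^3 - 10*j^2 + 17*j - 8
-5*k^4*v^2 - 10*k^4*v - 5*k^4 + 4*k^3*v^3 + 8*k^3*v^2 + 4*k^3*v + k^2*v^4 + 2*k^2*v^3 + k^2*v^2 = (-k + v)*(5*k + v)*(k*v + k)^2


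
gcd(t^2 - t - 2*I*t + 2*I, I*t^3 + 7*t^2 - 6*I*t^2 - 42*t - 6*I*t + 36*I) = 1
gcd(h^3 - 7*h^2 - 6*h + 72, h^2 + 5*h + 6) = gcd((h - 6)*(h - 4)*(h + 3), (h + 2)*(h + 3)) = h + 3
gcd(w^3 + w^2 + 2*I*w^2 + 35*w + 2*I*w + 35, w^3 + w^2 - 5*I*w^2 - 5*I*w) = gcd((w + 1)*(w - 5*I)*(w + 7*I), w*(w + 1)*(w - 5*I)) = w^2 + w*(1 - 5*I) - 5*I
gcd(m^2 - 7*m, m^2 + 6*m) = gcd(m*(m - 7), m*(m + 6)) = m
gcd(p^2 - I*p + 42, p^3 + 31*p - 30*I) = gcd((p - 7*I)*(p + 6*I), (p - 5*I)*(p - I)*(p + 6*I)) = p + 6*I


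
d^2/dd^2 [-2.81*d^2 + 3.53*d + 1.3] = -5.62000000000000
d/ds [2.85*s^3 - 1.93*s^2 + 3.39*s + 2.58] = 8.55*s^2 - 3.86*s + 3.39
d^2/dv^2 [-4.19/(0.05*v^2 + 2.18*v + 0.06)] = (0.02095*v^2 + 0.91342*v - 4.19*(0.1*v + 2.18)*(0.2*v + 4.36) + 0.02514)/(0.05*v^2 + 2.18*v + 0.06)^3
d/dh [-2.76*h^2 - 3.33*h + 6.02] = -5.52*h - 3.33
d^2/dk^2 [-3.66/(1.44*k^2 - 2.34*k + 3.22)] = (15.178752*k^2 - 24.665472*k - 3.66*(2.88*k - 2.34)*(5.76*k - 4.68) + 33.941376)/(1.44*k^2 - 2.34*k + 3.22)^3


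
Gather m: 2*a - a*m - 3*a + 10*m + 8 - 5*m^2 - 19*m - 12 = -a - 5*m^2 + m*(-a - 9) - 4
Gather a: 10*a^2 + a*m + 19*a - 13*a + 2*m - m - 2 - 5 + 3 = 10*a^2 + a*(m + 6) + m - 4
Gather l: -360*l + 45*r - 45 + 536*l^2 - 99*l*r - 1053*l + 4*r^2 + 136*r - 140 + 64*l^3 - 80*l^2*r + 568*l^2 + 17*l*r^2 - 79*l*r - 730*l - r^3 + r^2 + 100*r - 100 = 64*l^3 + l^2*(1104 - 80*r) + l*(17*r^2 - 178*r - 2143) - r^3 + 5*r^2 + 281*r - 285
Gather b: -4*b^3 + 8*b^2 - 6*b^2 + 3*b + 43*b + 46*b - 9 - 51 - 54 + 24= -4*b^3 + 2*b^2 + 92*b - 90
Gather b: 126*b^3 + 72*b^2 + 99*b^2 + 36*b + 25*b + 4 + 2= 126*b^3 + 171*b^2 + 61*b + 6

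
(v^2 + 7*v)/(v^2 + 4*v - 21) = v/(v - 3)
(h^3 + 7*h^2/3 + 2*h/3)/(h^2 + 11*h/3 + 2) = h*(3*h^2 + 7*h + 2)/(3*h^2 + 11*h + 6)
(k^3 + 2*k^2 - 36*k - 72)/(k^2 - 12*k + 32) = (k^3 + 2*k^2 - 36*k - 72)/(k^2 - 12*k + 32)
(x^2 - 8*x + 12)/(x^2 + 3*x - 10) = (x - 6)/(x + 5)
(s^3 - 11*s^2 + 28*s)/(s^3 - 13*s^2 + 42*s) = (s - 4)/(s - 6)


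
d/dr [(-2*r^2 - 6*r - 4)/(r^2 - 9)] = 2*(3*r^2 + 22*r + 27)/(r^4 - 18*r^2 + 81)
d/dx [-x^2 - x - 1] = -2*x - 1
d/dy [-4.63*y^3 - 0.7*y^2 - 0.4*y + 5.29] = -13.89*y^2 - 1.4*y - 0.4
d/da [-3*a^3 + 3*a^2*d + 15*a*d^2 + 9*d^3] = -9*a^2 + 6*a*d + 15*d^2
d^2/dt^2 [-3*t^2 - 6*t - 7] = -6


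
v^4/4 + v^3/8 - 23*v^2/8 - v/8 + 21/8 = (v/4 + 1/4)*(v - 3)*(v - 1)*(v + 7/2)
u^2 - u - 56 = (u - 8)*(u + 7)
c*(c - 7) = c^2 - 7*c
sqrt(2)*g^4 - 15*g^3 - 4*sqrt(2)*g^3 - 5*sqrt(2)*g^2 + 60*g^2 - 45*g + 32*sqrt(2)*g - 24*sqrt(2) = (g - 3)*(g - 1)*(g - 8*sqrt(2))*(sqrt(2)*g + 1)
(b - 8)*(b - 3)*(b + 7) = b^3 - 4*b^2 - 53*b + 168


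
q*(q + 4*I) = q^2 + 4*I*q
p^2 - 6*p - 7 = (p - 7)*(p + 1)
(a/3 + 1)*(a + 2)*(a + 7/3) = a^3/3 + 22*a^2/9 + 53*a/9 + 14/3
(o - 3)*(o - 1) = o^2 - 4*o + 3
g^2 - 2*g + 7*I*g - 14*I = (g - 2)*(g + 7*I)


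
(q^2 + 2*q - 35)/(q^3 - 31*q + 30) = (q + 7)/(q^2 + 5*q - 6)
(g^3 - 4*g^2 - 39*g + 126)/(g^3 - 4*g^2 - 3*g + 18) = (g^2 - g - 42)/(g^2 - g - 6)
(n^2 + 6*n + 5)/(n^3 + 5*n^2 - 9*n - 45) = (n + 1)/(n^2 - 9)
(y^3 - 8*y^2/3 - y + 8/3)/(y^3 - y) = (y - 8/3)/y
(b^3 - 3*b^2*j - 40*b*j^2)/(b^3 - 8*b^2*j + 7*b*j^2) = (b^2 - 3*b*j - 40*j^2)/(b^2 - 8*b*j + 7*j^2)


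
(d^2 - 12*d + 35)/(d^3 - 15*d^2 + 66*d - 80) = (d - 7)/(d^2 - 10*d + 16)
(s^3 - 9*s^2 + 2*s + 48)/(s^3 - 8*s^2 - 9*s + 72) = (s + 2)/(s + 3)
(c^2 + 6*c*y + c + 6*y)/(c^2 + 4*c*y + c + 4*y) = (c + 6*y)/(c + 4*y)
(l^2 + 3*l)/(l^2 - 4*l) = (l + 3)/(l - 4)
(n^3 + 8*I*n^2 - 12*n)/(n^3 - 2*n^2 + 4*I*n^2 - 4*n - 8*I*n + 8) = n*(n + 6*I)/(n^2 + 2*n*(-1 + I) - 4*I)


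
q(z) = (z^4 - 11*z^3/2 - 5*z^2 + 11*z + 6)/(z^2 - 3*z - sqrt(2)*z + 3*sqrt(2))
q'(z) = (-2*z + sqrt(2) + 3)*(z^4 - 11*z^3/2 - 5*z^2 + 11*z + 6)/(z^2 - 3*z - sqrt(2)*z + 3*sqrt(2))^2 + (4*z^3 - 33*z^2/2 - 10*z + 11)/(z^2 - 3*z - sqrt(2)*z + 3*sqrt(2))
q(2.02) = 35.15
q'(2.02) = 51.21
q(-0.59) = -0.14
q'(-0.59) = 1.33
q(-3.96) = 12.61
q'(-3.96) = -8.05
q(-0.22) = 0.65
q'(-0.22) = 2.94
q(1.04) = 9.56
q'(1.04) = 13.06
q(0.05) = 1.62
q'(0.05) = 4.34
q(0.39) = 3.45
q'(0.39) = 6.50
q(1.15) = 11.09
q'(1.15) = 14.76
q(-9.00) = 80.60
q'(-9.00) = -18.76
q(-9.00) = 80.60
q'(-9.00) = -18.76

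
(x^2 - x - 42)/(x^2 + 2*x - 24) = (x - 7)/(x - 4)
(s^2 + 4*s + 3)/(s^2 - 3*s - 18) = (s + 1)/(s - 6)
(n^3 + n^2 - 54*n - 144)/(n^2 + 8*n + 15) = (n^2 - 2*n - 48)/(n + 5)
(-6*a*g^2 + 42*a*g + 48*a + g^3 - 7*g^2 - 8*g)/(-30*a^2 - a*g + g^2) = (g^2 - 7*g - 8)/(5*a + g)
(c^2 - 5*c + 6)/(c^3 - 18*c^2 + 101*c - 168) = (c - 2)/(c^2 - 15*c + 56)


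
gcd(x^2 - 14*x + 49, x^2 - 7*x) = x - 7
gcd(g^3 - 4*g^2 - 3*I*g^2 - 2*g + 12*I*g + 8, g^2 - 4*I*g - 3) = g - I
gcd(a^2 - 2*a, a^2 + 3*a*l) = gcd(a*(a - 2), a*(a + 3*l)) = a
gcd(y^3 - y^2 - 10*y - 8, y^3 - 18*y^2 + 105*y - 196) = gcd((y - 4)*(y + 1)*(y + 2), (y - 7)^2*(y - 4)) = y - 4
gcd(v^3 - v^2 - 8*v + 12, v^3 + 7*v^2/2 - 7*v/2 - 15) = v^2 + v - 6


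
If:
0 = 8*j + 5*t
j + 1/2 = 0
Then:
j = -1/2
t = 4/5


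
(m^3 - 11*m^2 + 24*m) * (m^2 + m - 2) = m^5 - 10*m^4 + 11*m^3 + 46*m^2 - 48*m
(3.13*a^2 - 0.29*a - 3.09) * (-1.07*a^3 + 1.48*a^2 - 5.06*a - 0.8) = -3.3491*a^5 + 4.9427*a^4 - 12.9607*a^3 - 5.6098*a^2 + 15.8674*a + 2.472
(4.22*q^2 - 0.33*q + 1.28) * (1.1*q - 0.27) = 4.642*q^3 - 1.5024*q^2 + 1.4971*q - 0.3456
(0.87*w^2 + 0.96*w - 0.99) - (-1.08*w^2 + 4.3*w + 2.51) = 1.95*w^2 - 3.34*w - 3.5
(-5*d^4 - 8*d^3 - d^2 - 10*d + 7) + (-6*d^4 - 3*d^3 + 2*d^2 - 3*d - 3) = -11*d^4 - 11*d^3 + d^2 - 13*d + 4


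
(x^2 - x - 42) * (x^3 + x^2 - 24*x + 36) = x^5 - 67*x^3 + 18*x^2 + 972*x - 1512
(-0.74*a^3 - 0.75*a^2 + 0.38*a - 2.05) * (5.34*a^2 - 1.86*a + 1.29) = -3.9516*a^5 - 2.6286*a^4 + 2.4696*a^3 - 12.6213*a^2 + 4.3032*a - 2.6445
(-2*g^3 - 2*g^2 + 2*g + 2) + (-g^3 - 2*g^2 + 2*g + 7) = -3*g^3 - 4*g^2 + 4*g + 9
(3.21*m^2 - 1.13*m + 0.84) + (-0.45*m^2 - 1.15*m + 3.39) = 2.76*m^2 - 2.28*m + 4.23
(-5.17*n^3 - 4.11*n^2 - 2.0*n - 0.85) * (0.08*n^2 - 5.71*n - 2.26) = -0.4136*n^5 + 29.1919*n^4 + 34.9923*n^3 + 20.6406*n^2 + 9.3735*n + 1.921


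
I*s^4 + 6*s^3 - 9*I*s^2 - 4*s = s*(s - 4*I)*(s - I)*(I*s + 1)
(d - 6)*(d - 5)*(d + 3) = d^3 - 8*d^2 - 3*d + 90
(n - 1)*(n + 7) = n^2 + 6*n - 7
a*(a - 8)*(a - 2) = a^3 - 10*a^2 + 16*a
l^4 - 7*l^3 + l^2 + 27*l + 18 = (l - 6)*(l - 3)*(l + 1)^2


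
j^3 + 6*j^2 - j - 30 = (j - 2)*(j + 3)*(j + 5)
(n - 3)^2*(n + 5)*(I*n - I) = I*n^4 - 2*I*n^3 - 20*I*n^2 + 66*I*n - 45*I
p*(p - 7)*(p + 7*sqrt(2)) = p^3 - 7*p^2 + 7*sqrt(2)*p^2 - 49*sqrt(2)*p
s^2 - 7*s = s*(s - 7)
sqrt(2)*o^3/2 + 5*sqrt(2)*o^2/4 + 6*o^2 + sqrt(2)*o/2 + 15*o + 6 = (o + 1/2)*(o + 6*sqrt(2))*(sqrt(2)*o/2 + sqrt(2))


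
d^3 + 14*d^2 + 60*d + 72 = (d + 2)*(d + 6)^2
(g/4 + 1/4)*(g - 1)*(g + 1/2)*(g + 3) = g^4/4 + 7*g^3/8 + g^2/8 - 7*g/8 - 3/8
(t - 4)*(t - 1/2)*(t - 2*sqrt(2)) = t^3 - 9*t^2/2 - 2*sqrt(2)*t^2 + 2*t + 9*sqrt(2)*t - 4*sqrt(2)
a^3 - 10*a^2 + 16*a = a*(a - 8)*(a - 2)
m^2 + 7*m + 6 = (m + 1)*(m + 6)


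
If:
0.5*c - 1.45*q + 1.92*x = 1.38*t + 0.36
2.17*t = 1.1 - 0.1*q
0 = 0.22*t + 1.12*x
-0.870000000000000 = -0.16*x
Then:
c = 1677.36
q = 611.70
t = -27.68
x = 5.44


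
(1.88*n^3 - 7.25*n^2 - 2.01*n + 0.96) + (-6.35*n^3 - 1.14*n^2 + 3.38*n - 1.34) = -4.47*n^3 - 8.39*n^2 + 1.37*n - 0.38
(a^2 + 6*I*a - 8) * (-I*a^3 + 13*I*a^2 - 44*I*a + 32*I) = -I*a^5 + 6*a^4 + 13*I*a^4 - 78*a^3 - 36*I*a^3 + 264*a^2 - 72*I*a^2 - 192*a + 352*I*a - 256*I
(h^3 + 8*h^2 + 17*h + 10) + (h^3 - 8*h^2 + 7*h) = 2*h^3 + 24*h + 10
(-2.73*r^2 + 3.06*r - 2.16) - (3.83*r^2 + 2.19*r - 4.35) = -6.56*r^2 + 0.87*r + 2.19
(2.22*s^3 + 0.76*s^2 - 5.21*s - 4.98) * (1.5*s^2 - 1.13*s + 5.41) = 3.33*s^5 - 1.3686*s^4 + 3.3364*s^3 + 2.5289*s^2 - 22.5587*s - 26.9418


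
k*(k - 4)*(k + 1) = k^3 - 3*k^2 - 4*k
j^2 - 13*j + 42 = (j - 7)*(j - 6)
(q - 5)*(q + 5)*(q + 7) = q^3 + 7*q^2 - 25*q - 175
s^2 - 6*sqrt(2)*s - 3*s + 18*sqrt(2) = (s - 3)*(s - 6*sqrt(2))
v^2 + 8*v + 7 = (v + 1)*(v + 7)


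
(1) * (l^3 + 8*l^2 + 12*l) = l^3 + 8*l^2 + 12*l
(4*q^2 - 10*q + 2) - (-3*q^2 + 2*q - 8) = 7*q^2 - 12*q + 10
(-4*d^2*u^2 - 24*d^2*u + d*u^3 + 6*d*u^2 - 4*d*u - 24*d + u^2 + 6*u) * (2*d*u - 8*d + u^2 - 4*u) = -8*d^3*u^3 - 16*d^3*u^2 + 192*d^3*u - 2*d^2*u^4 - 4*d^2*u^3 + 40*d^2*u^2 - 16*d^2*u + 192*d^2 + d*u^5 + 2*d*u^4 - 26*d*u^3 - 4*d*u^2 + 48*d*u + u^4 + 2*u^3 - 24*u^2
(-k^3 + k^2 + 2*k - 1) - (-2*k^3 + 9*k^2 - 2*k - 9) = k^3 - 8*k^2 + 4*k + 8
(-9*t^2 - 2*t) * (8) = -72*t^2 - 16*t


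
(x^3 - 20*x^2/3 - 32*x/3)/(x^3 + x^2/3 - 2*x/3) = (3*x^2 - 20*x - 32)/(3*x^2 + x - 2)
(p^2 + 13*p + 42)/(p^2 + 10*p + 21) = (p + 6)/(p + 3)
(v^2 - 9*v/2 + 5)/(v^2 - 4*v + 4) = (v - 5/2)/(v - 2)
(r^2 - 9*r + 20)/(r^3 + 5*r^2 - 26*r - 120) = (r - 4)/(r^2 + 10*r + 24)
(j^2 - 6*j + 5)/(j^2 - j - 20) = (j - 1)/(j + 4)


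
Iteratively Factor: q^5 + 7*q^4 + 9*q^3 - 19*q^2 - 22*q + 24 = (q - 1)*(q^4 + 8*q^3 + 17*q^2 - 2*q - 24) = (q - 1)*(q + 2)*(q^3 + 6*q^2 + 5*q - 12) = (q - 1)^2*(q + 2)*(q^2 + 7*q + 12) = (q - 1)^2*(q + 2)*(q + 3)*(q + 4)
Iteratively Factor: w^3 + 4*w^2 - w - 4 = (w + 4)*(w^2 - 1) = (w + 1)*(w + 4)*(w - 1)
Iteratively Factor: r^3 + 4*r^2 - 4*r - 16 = (r + 4)*(r^2 - 4) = (r + 2)*(r + 4)*(r - 2)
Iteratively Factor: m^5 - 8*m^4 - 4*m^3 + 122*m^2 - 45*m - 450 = (m - 3)*(m^4 - 5*m^3 - 19*m^2 + 65*m + 150) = (m - 5)*(m - 3)*(m^3 - 19*m - 30) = (m - 5)*(m - 3)*(m + 2)*(m^2 - 2*m - 15) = (m - 5)*(m - 3)*(m + 2)*(m + 3)*(m - 5)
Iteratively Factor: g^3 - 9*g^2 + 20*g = (g)*(g^2 - 9*g + 20) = g*(g - 4)*(g - 5)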